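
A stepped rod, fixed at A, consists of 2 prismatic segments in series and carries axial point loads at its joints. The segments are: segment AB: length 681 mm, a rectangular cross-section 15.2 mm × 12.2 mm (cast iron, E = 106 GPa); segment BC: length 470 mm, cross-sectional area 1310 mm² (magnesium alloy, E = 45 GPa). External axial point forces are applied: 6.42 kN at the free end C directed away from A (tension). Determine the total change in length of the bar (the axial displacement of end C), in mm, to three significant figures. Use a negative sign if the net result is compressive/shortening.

0.274 mm

Internal axial forces (sectioning from the free end, tension +): N_BC = 6.42 kN, N_AB = 6.42 kN.
A_AB = 185.4 mm².
δ_AB = 6420·681/(185.4·106000) = 0.2224 mm
δ_BC = 6420·470/(1310·45000) = 0.05119 mm
δ = Σδ_i = 0.2736 mm.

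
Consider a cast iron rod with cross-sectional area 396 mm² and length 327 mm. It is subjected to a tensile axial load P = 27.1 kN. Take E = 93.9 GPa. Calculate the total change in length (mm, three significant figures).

0.238 mm

δ_mech = NL/(AE) = 27100·327/(396·93900) = 0.2383 mm.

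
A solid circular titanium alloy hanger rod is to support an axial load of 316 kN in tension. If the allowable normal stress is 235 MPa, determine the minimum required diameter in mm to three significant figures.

41.4 mm

Required area A ≥ P/σ_allow = 316000/235 = 1345 mm².
For a solid circular section, d ≥ √(4A/π) = 41.38 mm.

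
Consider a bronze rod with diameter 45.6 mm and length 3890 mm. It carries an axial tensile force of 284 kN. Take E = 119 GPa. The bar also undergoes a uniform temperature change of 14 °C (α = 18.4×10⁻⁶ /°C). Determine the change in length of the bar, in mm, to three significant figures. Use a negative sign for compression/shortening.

6.69 mm

A = 1633 mm².
δ_mech = NL/(AE) = 284000·3890/(1633·119000) = 5.685 mm.
δ_thermal = αLΔT = 18.4e-6·3890·14 = 1.002 mm.
δ = δ_mech + δ_thermal = 6.687 mm.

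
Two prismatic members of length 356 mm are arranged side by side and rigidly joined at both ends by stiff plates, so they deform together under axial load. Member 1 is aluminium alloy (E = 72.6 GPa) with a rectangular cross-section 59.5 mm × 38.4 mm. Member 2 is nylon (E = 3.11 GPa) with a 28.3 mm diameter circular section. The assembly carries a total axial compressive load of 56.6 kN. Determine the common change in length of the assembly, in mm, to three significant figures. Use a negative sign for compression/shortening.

A_1 = 2285 mm².
A_2 = 629 mm².
Equal strain + equilibrium ⇒ each member carries load in proportion to AE: A₁E₁ = 165900000 N, A₂E₂ = 1956000 N, ΣAE = 167800000 N.
δ = PL/ΣAE = -56600·356/167800000 = -0.1201 mm.

-0.120 mm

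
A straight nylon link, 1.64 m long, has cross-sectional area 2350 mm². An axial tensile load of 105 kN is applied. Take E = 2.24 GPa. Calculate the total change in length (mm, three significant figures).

32.7 mm

δ_mech = NL/(AE) = 105000·1640/(2350·2240) = 32.71 mm.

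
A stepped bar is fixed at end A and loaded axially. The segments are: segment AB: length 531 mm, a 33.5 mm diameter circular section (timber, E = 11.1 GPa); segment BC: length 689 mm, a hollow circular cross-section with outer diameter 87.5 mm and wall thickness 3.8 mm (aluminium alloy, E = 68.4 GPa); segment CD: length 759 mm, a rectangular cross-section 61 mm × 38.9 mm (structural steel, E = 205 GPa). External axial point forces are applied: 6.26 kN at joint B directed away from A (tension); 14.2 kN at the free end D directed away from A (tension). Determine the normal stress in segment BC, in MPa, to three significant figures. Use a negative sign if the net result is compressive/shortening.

Internal axial forces (sectioning from the free end, tension +): N_CD = 14.2 kN, N_BC = 14.2 kN, N_AB = 20.46 kN.
A_BC = 999.2 mm².
σ_BC = N_BC/A_BC = 14200/999.2 = 14.21 MPa.

14.2 MPa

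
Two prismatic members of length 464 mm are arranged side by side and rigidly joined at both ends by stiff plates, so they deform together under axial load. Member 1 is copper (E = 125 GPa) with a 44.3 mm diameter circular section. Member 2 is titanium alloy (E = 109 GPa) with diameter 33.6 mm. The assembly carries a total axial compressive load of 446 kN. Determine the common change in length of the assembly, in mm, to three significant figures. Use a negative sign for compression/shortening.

-0.715 mm

A_1 = 1541 mm².
A_2 = 886.7 mm².
Equal strain + equilibrium ⇒ each member carries load in proportion to AE: A₁E₁ = 192700000 N, A₂E₂ = 96650000 N, ΣAE = 289300000 N.
δ = PL/ΣAE = -446000·464/289300000 = -0.7153 mm.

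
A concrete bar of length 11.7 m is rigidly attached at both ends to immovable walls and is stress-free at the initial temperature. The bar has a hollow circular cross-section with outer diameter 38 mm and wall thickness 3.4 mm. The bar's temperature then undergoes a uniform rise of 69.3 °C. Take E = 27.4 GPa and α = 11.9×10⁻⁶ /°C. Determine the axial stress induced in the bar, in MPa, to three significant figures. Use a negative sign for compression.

Free thermal expansion αLΔT = 11.9e-6 · 11700 · 69.3 = 9.649 mm.
The walls impose strain ε = −(9.649)/11700 = -8.2467e-04; σ = Eε = 27400 · -8.2467e-04 = -22.6 MPa.

-22.6 MPa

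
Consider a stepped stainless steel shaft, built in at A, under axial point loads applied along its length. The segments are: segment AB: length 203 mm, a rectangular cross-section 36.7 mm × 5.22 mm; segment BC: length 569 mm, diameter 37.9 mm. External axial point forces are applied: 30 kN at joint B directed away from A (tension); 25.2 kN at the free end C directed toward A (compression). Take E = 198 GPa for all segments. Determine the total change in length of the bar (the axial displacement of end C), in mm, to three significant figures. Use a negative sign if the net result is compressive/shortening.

Internal axial forces (sectioning from the free end, tension +): N_BC = -25.2 kN, N_AB = 4.8 kN.
A_AB = 191.6 mm².
A_BC = 1128 mm².
δ_AB = 4800·203/(191.6·198000) = 0.02569 mm
δ_BC = -25200·569/(1128·198000) = -0.06419 mm
δ = Σδ_i = -0.0385 mm.

-0.0385 mm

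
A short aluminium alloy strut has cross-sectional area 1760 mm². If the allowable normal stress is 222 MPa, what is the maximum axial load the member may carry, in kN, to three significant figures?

P_max = σ_allow · A = 222 · 1760 = 390700 N = 390.7 kN.

391 kN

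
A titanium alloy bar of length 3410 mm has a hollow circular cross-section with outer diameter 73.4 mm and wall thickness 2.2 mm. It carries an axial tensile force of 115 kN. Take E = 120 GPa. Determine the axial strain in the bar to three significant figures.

A = 492.1 mm².
σ = N/A = 233.7 MPa; ε = σ/E = 233.7/120000 = 1.947e-03.

0.00195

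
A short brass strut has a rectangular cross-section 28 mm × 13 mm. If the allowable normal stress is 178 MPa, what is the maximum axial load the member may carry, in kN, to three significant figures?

A = 364 mm².
P_max = σ_allow · A = 178 · 364 = 64790 N = 64.79 kN.

64.8 kN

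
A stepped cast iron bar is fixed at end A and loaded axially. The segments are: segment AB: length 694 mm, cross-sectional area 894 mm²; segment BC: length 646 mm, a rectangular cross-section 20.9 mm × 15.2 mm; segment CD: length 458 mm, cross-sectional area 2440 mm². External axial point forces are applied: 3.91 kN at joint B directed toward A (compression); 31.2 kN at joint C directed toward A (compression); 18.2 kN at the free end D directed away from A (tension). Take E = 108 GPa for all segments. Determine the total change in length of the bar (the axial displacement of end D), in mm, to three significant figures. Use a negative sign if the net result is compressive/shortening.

-0.335 mm

Internal axial forces (sectioning from the free end, tension +): N_CD = 18.2 kN, N_BC = -13 kN, N_AB = -16.91 kN.
A_BC = 317.7 mm².
δ_AB = -16910·694/(894·108000) = -0.1215 mm
δ_BC = -13000·646/(317.7·108000) = -0.2448 mm
δ_CD = 18200·458/(2440·108000) = 0.03163 mm
δ = Σδ_i = -0.3347 mm.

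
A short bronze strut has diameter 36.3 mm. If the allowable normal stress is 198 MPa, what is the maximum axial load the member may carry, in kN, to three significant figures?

205 kN

A = 1035 mm².
P_max = σ_allow · A = 198 · 1035 = 204900 N = 204.9 kN.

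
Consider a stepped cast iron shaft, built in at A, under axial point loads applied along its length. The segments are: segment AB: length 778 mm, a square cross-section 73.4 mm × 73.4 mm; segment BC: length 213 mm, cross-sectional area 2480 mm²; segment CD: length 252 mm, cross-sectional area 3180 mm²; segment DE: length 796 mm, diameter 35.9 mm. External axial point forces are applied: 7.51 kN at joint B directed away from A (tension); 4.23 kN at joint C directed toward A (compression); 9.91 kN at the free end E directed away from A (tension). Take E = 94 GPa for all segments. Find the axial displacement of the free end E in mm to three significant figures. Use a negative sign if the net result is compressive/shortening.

Internal axial forces (sectioning from the free end, tension +): N_DE = 9.91 kN, N_CD = 9.91 kN, N_BC = 5.68 kN, N_AB = 13.19 kN.
A_AB = 5388 mm².
A_DE = 1012 mm².
δ_AB = 13190·778/(5388·94000) = 0.02026 mm
δ_BC = 5680·213/(2480·94000) = 0.00519 mm
δ_CD = 9910·252/(3180·94000) = 0.008354 mm
δ_DE = 9910·796/(1012·94000) = 0.0829 mm
δ = Σδ_i = 0.1167 mm.

0.117 mm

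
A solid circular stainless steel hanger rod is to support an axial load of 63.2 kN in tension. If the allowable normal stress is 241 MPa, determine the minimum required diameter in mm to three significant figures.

Required area A ≥ P/σ_allow = 63200/241 = 262.2 mm².
For a solid circular section, d ≥ √(4A/π) = 18.27 mm.

18.3 mm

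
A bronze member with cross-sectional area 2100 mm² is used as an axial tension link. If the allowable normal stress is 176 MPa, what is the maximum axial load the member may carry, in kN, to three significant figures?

P_max = σ_allow · A = 176 · 2100 = 369600 N = 369.6 kN.

370 kN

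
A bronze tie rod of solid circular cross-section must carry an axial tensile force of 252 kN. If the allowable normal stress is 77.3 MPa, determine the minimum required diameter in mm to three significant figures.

Required area A ≥ P/σ_allow = 252000/77.3 = 3260 mm².
For a solid circular section, d ≥ √(4A/π) = 64.43 mm.

64.4 mm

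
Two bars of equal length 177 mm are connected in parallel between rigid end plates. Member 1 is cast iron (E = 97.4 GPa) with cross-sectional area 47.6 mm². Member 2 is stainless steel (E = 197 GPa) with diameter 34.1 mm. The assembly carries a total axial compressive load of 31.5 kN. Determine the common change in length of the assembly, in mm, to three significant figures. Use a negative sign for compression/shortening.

-0.0302 mm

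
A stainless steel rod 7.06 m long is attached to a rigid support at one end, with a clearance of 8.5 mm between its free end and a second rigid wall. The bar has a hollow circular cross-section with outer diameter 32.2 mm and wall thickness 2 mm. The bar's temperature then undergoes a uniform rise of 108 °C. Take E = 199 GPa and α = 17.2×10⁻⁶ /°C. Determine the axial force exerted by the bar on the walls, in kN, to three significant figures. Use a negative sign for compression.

-24.7 kN

Free thermal expansion αLΔT = 17.2e-6 · 7060 · 108 = 13.11 mm.
The walls engage after the gap closes; constrained expansion = 13.11 − 8.5 = 4.615 mm.
The walls impose strain ε = −(4.615)/7060 = -6.5363e-04; σ = Eε = 199000 · -6.5363e-04 = -130.1 MPa.
Wall reaction R = σ·A = -130.1·189.8 = -24680 N = -24.68 kN.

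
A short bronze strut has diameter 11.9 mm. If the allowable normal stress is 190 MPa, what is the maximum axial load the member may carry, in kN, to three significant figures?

21.1 kN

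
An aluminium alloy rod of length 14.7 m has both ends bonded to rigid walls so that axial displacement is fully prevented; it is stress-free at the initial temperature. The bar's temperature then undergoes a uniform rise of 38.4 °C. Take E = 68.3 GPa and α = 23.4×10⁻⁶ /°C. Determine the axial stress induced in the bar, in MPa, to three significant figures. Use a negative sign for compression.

Free thermal expansion αLΔT = 23.4e-6 · 14700 · 38.4 = 13.21 mm.
The walls impose strain ε = −(13.21)/14700 = -8.9856e-04; σ = Eε = 68300 · -8.9856e-04 = -61.37 MPa.

-61.4 MPa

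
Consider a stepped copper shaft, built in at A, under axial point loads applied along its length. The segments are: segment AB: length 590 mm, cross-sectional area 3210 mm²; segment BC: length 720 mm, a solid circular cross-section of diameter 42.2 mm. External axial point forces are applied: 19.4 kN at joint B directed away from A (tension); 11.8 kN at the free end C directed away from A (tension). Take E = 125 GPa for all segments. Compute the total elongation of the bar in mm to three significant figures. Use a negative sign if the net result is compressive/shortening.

Internal axial forces (sectioning from the free end, tension +): N_BC = 11.8 kN, N_AB = 31.2 kN.
A_BC = 1399 mm².
δ_AB = 31200·590/(3210·125000) = 0.04588 mm
δ_BC = 11800·720/(1399·125000) = 0.04859 mm
δ = Σδ_i = 0.09447 mm.

0.0945 mm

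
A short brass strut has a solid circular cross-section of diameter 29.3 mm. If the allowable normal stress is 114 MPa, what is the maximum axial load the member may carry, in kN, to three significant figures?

A = 674.3 mm².
P_max = σ_allow · A = 114 · 674.3 = 76870 N = 76.87 kN.

76.9 kN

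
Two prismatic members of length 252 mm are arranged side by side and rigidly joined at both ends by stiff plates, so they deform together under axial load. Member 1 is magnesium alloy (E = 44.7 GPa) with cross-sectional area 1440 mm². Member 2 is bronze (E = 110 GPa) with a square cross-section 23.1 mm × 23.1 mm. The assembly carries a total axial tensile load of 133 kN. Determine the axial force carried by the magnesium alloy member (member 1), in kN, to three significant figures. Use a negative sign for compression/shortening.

69.6 kN

A_2 = 533.6 mm².
Equal strain + equilibrium ⇒ each member carries load in proportion to AE: A₁E₁ = 64370000 N, A₂E₂ = 58700000 N, ΣAE = 123100000 N.
F₁ = P·A₁E₁/ΣAE = 133000·64370000/123100000 = 69560 N.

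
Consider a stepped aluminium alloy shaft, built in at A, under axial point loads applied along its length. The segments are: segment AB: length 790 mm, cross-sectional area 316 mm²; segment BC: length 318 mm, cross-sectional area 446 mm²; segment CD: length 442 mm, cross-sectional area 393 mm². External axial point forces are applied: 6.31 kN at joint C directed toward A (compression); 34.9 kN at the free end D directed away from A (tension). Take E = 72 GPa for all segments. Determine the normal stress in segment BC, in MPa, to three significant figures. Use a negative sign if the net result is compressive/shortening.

Internal axial forces (sectioning from the free end, tension +): N_CD = 34.9 kN, N_BC = 28.59 kN, N_AB = 28.59 kN.
σ_BC = N_BC/A_BC = 28590/446 = 64.1 MPa.

64.1 MPa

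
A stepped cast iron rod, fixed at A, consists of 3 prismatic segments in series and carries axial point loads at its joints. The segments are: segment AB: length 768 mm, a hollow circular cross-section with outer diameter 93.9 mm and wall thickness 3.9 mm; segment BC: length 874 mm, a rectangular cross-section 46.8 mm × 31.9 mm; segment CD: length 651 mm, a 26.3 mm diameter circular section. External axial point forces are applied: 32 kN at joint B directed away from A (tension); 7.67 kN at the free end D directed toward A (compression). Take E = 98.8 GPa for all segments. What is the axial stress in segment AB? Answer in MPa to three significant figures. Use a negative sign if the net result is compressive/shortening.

Internal axial forces (sectioning from the free end, tension +): N_CD = -7.67 kN, N_BC = -7.67 kN, N_AB = 24.33 kN.
A_AB = 1103 mm².
σ_AB = N_AB/A_AB = 24330/1103 = 22.06 MPa.

22.1 MPa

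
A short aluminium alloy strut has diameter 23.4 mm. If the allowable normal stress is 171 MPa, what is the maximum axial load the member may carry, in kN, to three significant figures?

73.5 kN

A = 430.1 mm².
P_max = σ_allow · A = 171 · 430.1 = 73540 N = 73.54 kN.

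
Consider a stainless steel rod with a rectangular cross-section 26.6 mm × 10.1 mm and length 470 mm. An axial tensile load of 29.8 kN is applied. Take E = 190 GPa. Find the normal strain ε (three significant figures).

5.84e-04

A = 268.7 mm².
σ = N/A = 110.9 MPa; ε = σ/E = 110.9/190000 = 5.838e-04.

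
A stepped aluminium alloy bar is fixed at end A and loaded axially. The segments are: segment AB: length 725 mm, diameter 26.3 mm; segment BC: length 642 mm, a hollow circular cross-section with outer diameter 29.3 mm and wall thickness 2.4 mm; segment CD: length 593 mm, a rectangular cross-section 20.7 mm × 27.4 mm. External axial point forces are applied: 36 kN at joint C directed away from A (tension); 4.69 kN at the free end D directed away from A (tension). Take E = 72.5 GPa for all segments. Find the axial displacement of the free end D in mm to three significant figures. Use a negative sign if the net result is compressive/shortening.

2.59 mm

Internal axial forces (sectioning from the free end, tension +): N_CD = 4.69 kN, N_BC = 40.69 kN, N_AB = 40.69 kN.
A_AB = 543.3 mm².
A_BC = 202.8 mm².
A_CD = 567.2 mm².
δ_AB = 40690·725/(543.3·72500) = 0.749 mm
δ_BC = 40690·642/(202.8·72500) = 1.777 mm
δ_CD = 4690·593/(567.2·72500) = 0.06763 mm
δ = Σδ_i = 2.593 mm.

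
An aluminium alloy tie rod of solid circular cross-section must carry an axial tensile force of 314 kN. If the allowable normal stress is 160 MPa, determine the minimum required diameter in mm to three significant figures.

Required area A ≥ P/σ_allow = 314000/160 = 1962 mm².
For a solid circular section, d ≥ √(4A/π) = 49.99 mm.

50.0 mm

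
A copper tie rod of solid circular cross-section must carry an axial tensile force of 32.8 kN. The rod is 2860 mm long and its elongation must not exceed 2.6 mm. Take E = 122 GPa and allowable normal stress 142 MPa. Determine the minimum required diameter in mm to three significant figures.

Required area A ≥ P/σ_allow = 32800/142 = 231 mm².
For a solid circular section, d ≥ √(4A/π) = 17.15 mm.
Elongation limit: A ≥ PL/(Eδ_allow) = 32800·2860/(122000·2.6) = 295.7 mm² ⇒ d ≥ 19.4 mm.
The elongation limit governs.

19.4 mm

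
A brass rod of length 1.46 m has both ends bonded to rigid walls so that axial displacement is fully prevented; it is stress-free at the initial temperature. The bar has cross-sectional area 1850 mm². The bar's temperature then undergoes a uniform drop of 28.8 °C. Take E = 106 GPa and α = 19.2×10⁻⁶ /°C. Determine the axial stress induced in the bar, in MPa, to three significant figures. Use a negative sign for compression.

Free thermal expansion αLΔT = 19.2e-6 · 1460 · -28.8 = -0.8073 mm.
The walls impose strain ε = −(-0.8073)/1460 = 5.5296e-04; σ = Eε = 106000 · 5.5296e-04 = 58.61 MPa.

58.6 MPa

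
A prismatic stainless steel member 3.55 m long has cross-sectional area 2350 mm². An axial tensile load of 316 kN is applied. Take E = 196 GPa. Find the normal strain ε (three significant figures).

6.86e-04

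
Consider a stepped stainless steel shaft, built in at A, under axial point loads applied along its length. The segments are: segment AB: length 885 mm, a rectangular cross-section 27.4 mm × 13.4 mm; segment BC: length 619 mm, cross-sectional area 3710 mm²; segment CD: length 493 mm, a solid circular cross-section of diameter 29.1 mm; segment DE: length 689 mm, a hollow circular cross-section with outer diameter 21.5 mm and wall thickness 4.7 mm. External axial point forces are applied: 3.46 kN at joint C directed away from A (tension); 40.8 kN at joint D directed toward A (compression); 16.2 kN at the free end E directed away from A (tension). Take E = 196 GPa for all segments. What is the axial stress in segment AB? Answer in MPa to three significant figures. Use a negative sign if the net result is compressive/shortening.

Internal axial forces (sectioning from the free end, tension +): N_DE = 16.2 kN, N_CD = -24.6 kN, N_BC = -21.14 kN, N_AB = -21.14 kN.
A_AB = 367.2 mm².
σ_AB = N_AB/A_AB = -21140/367.2 = -57.58 MPa.

-57.6 MPa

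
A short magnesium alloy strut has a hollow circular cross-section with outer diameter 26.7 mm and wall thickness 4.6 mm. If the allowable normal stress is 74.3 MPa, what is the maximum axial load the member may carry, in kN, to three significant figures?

23.7 kN

A = 319.4 mm².
P_max = σ_allow · A = 74.3 · 319.4 = 23730 N = 23.73 kN.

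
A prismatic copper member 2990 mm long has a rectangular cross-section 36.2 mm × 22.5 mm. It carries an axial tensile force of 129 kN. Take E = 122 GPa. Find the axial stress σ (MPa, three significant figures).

A = 814.5 mm².
σ = N/A = 129000/814.5 = 158.4 MPa.

158 MPa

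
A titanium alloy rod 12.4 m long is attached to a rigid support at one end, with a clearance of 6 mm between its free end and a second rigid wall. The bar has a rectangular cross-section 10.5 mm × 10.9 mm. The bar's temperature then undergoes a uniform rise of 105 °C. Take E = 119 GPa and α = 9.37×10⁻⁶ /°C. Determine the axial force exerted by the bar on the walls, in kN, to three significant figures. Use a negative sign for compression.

-6.81 kN

Free thermal expansion αLΔT = 9.37e-6 · 12400 · 105 = 12.2 mm.
The walls engage after the gap closes; constrained expansion = 12.2 − 6 = 6.2 mm.
The walls impose strain ε = −(6.2)/12400 = -4.9998e-04; σ = Eε = 119000 · -4.9998e-04 = -59.5 MPa.
Wall reaction R = σ·A = -59.5·114.5 = -6809 N = -6.809 kN.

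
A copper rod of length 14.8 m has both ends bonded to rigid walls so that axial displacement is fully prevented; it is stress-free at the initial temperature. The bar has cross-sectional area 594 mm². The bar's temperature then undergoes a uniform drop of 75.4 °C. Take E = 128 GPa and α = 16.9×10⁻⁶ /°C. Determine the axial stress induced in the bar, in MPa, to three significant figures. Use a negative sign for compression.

163 MPa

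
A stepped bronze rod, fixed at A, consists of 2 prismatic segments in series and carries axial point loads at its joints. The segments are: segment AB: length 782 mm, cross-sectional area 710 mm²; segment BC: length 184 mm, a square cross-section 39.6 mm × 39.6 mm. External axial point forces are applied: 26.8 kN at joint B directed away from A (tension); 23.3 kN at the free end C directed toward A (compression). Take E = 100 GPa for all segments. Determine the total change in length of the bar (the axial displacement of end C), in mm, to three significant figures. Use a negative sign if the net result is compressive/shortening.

Internal axial forces (sectioning from the free end, tension +): N_BC = -23.3 kN, N_AB = 3.5 kN.
A_BC = 1568 mm².
δ_AB = 3500·782/(710·100000) = 0.03855 mm
δ_BC = -23300·184/(1568·100000) = -0.02734 mm
δ = Σδ_i = 0.01121 mm.

0.0112 mm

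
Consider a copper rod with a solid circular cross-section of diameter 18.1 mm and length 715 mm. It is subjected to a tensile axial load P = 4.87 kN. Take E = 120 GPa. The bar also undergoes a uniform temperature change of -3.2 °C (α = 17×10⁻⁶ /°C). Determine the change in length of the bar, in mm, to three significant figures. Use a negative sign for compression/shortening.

A = 257.3 mm².
δ_mech = NL/(AE) = 4870·715/(257.3·120000) = 0.1128 mm.
δ_thermal = αLΔT = 17e-6·715·-3.2 = -0.0389 mm.
δ = δ_mech + δ_thermal = 0.07388 mm.

0.0739 mm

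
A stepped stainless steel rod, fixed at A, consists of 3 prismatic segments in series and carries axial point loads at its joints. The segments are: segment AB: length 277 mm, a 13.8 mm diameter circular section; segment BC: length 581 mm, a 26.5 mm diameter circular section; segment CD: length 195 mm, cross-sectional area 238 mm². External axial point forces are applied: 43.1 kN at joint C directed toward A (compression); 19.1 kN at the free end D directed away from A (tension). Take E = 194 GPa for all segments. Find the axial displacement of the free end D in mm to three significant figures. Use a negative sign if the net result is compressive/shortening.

Internal axial forces (sectioning from the free end, tension +): N_CD = 19.1 kN, N_BC = -24 kN, N_AB = -24 kN.
A_AB = 149.6 mm².
A_BC = 551.5 mm².
δ_AB = -24000·277/(149.6·194000) = -0.2291 mm
δ_BC = -24000·581/(551.5·194000) = -0.1303 mm
δ_CD = 19100·195/(238·194000) = 0.08067 mm
δ = Σδ_i = -0.2788 mm.

-0.279 mm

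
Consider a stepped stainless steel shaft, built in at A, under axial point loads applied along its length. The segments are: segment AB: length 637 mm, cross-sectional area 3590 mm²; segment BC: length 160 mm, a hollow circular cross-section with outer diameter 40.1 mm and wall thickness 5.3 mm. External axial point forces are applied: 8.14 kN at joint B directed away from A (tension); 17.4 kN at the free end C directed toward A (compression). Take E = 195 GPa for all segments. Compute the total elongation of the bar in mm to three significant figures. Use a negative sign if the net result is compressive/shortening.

-0.0331 mm

Internal axial forces (sectioning from the free end, tension +): N_BC = -17.4 kN, N_AB = -9.26 kN.
A_BC = 579.4 mm².
δ_AB = -9260·637/(3590·195000) = -0.008426 mm
δ_BC = -17400·160/(579.4·195000) = -0.02464 mm
δ = Σδ_i = -0.03307 mm.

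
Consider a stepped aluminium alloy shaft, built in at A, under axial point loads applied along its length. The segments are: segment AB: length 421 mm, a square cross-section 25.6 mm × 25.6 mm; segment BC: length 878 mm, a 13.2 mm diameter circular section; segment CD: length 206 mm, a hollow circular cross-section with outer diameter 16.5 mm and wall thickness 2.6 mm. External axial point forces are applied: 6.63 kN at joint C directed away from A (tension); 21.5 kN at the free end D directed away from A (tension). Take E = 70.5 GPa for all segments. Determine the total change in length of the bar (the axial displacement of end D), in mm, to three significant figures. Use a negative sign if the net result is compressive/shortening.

3.37 mm

Internal axial forces (sectioning from the free end, tension +): N_CD = 21.5 kN, N_BC = 28.13 kN, N_AB = 28.13 kN.
A_AB = 655.4 mm².
A_BC = 136.8 mm².
A_CD = 113.5 mm².
δ_AB = 28130·421/(655.4·70500) = 0.2563 mm
δ_BC = 28130·878/(136.8·70500) = 2.56 mm
δ_CD = 21500·206/(113.5·70500) = 0.5533 mm
δ = Σδ_i = 3.37 mm.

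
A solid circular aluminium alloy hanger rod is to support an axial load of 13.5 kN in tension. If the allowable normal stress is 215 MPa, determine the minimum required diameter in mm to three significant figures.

8.94 mm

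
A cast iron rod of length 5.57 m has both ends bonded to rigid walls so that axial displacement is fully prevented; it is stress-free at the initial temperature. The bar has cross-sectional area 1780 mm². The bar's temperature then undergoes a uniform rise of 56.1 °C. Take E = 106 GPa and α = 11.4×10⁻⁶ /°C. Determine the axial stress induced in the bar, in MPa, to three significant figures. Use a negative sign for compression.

-67.8 MPa

Free thermal expansion αLΔT = 11.4e-6 · 5570 · 56.1 = 3.562 mm.
The walls impose strain ε = −(3.562)/5570 = -6.3954e-04; σ = Eε = 106000 · -6.3954e-04 = -67.79 MPa.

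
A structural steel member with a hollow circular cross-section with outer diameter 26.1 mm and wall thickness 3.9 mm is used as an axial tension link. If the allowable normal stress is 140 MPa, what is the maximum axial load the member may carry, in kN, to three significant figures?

A = 272 mm².
P_max = σ_allow · A = 140 · 272 = 38080 N = 38.08 kN.

38.1 kN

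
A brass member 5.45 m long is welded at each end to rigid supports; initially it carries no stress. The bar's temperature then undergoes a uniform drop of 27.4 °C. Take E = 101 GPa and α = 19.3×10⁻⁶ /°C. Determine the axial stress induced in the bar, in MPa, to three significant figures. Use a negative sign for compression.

53.4 MPa

Free thermal expansion αLΔT = 19.3e-6 · 5450 · -27.4 = -2.882 mm.
The walls impose strain ε = −(-2.882)/5450 = 5.2882e-04; σ = Eε = 101000 · 5.2882e-04 = 53.41 MPa.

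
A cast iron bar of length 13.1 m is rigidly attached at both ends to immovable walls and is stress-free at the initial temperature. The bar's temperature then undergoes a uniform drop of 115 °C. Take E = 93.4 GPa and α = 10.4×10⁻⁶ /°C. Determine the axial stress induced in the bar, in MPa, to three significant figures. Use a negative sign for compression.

112 MPa

Free thermal expansion αLΔT = 10.4e-6 · 13100 · -115 = -15.67 mm.
The walls impose strain ε = −(-15.67)/13100 = 1.1960e-03; σ = Eε = 93400 · 1.1960e-03 = 111.7 MPa.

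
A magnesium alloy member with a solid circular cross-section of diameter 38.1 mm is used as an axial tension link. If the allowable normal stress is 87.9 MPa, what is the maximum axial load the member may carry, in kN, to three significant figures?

100 kN

A = 1140 mm².
P_max = σ_allow · A = 87.9 · 1140 = 100200 N = 100.2 kN.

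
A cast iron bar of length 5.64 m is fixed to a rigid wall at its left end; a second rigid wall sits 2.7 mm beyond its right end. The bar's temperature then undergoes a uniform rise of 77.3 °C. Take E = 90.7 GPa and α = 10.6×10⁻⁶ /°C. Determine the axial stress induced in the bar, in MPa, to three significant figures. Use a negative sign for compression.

-30.9 MPa

Free thermal expansion αLΔT = 10.6e-6 · 5640 · 77.3 = 4.621 mm.
The walls engage after the gap closes; constrained expansion = 4.621 − 2.7 = 1.921 mm.
The walls impose strain ε = −(1.921)/5640 = -3.4066e-04; σ = Eε = 90700 · -3.4066e-04 = -30.9 MPa.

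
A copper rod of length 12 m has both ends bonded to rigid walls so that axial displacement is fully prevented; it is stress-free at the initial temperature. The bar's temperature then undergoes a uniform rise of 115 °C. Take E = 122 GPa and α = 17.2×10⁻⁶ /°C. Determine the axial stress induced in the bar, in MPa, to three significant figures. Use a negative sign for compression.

-241 MPa

Free thermal expansion αLΔT = 17.2e-6 · 12000 · 115 = 23.74 mm.
The walls impose strain ε = −(23.74)/12000 = -1.9780e-03; σ = Eε = 122000 · -1.9780e-03 = -241.3 MPa.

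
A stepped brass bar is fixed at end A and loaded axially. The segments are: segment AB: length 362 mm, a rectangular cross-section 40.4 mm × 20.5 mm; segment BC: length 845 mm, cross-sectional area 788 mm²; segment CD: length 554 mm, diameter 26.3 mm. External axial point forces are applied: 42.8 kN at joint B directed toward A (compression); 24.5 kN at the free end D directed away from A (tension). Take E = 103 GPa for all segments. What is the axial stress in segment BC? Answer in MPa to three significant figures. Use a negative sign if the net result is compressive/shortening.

31.1 MPa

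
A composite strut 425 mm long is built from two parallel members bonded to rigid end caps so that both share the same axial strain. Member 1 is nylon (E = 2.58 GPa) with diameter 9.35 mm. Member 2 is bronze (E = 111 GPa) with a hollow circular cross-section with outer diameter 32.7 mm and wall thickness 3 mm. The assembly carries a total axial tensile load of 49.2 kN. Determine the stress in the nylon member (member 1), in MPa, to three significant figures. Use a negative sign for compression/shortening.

A_1 = 68.66 mm².
A_2 = 279.9 mm².
Equal strain + equilibrium ⇒ each member carries load in proportion to AE: A₁E₁ = 177100 N, A₂E₂ = 31070000 N, ΣAE = 31250000 N.
σ₁ = P·E₁/ΣAE = 49200·2580/31250000 = 4.062 MPa.

4.06 MPa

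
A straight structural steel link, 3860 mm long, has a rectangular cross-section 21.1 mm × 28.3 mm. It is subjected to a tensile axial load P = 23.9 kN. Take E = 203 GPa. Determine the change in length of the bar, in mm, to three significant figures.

0.761 mm

A = 597.1 mm².
δ_mech = NL/(AE) = 23900·3860/(597.1·203000) = 0.7611 mm.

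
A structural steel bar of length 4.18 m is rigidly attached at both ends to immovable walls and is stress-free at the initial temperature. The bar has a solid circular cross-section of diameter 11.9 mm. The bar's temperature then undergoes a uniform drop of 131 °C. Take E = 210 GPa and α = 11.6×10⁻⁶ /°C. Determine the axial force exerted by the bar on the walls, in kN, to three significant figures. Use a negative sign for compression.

Free thermal expansion αLΔT = 11.6e-6 · 4180 · -131 = -6.352 mm.
The walls impose strain ε = −(-6.352)/4180 = 1.5196e-03; σ = Eε = 210000 · 1.5196e-03 = 319.1 MPa.
Wall reaction R = σ·A = 319.1·111.2 = 35490 N = 35.49 kN.

35.5 kN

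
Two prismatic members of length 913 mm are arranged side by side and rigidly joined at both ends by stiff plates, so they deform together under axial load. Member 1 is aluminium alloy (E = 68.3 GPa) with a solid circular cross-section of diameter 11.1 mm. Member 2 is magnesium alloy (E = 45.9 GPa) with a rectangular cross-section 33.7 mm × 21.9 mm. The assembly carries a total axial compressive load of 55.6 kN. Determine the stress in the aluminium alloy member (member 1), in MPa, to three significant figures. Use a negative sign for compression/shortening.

A_1 = 96.77 mm².
A_2 = 738 mm².
Equal strain + equilibrium ⇒ each member carries load in proportion to AE: A₁E₁ = 6609000 N, A₂E₂ = 33880000 N, ΣAE = 40480000 N.
σ₁ = P·E₁/ΣAE = -55600·68300/40480000 = -93.8 MPa.

-93.8 MPa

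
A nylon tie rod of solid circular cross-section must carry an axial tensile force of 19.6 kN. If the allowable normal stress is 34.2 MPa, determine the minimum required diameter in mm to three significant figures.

Required area A ≥ P/σ_allow = 19600/34.2 = 573.1 mm².
For a solid circular section, d ≥ √(4A/π) = 27.01 mm.

27.0 mm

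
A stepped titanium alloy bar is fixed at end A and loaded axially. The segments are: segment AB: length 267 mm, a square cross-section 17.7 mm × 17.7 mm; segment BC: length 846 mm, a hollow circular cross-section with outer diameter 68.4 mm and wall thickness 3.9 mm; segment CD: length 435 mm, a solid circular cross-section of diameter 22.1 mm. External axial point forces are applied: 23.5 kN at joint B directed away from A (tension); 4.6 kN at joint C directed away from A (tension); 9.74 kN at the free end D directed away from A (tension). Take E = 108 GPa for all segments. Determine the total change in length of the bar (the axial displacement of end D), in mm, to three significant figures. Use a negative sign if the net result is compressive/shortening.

0.543 mm

Internal axial forces (sectioning from the free end, tension +): N_CD = 9.74 kN, N_BC = 14.34 kN, N_AB = 37.84 kN.
A_AB = 313.3 mm².
A_BC = 790.3 mm².
A_CD = 383.6 mm².
δ_AB = 37840·267/(313.3·108000) = 0.2986 mm
δ_BC = 14340·846/(790.3·108000) = 0.1421 mm
δ_CD = 9740·435/(383.6·108000) = 0.1023 mm
δ = Σδ_i = 0.543 mm.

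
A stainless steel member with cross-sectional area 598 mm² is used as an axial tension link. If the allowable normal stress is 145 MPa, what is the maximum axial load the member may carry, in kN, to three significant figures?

86.7 kN

P_max = σ_allow · A = 145 · 598 = 86710 N = 86.71 kN.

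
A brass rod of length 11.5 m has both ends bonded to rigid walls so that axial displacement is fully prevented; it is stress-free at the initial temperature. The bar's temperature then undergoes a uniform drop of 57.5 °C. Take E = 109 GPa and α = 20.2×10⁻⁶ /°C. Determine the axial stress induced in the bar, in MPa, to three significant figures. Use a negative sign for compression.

Free thermal expansion αLΔT = 20.2e-6 · 11500 · -57.5 = -13.36 mm.
The walls impose strain ε = −(-13.36)/11500 = 1.1615e-03; σ = Eε = 109000 · 1.1615e-03 = 126.6 MPa.

127 MPa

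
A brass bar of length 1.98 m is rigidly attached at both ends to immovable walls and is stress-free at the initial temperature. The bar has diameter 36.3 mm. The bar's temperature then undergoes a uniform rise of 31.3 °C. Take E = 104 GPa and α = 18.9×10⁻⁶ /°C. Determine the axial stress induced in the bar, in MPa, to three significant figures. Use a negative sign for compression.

Free thermal expansion αLΔT = 18.9e-6 · 1980 · 31.3 = 1.171 mm.
The walls impose strain ε = −(1.171)/1980 = -5.9157e-04; σ = Eε = 104000 · -5.9157e-04 = -61.52 MPa.

-61.5 MPa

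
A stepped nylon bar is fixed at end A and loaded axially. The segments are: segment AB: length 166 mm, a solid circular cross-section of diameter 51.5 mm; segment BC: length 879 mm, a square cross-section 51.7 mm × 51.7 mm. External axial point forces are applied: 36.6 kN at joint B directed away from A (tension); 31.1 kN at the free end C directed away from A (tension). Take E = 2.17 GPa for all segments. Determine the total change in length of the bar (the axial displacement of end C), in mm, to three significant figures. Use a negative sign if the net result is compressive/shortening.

Internal axial forces (sectioning from the free end, tension +): N_BC = 31.1 kN, N_AB = 67.7 kN.
A_AB = 2083 mm².
A_BC = 2673 mm².
δ_AB = 67700·166/(2083·2170) = 2.486 mm
δ_BC = 31100·879/(2673·2170) = 4.713 mm
δ = Σδ_i = 7.199 mm.

7.20 mm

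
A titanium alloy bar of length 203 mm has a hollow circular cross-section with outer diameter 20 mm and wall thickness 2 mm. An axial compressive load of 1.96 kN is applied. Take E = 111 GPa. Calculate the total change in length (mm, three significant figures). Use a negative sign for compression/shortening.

-0.0317 mm

A = 113.1 mm².
δ_mech = NL/(AE) = -1960·203/(113.1·111000) = -0.03169 mm.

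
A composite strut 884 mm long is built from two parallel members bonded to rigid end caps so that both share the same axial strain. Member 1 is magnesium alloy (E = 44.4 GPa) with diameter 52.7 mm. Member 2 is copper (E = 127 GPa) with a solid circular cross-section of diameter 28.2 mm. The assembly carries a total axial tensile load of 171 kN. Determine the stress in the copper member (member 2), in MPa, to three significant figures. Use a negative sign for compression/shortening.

123 MPa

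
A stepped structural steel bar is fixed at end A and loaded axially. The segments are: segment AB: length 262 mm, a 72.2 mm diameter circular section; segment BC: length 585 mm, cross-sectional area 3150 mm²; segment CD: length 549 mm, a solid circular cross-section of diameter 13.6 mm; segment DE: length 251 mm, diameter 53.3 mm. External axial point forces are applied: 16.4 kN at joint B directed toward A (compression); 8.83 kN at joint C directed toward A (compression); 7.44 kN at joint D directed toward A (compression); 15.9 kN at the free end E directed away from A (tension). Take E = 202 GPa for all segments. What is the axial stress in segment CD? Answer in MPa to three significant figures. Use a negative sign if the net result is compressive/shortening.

58.2 MPa

Internal axial forces (sectioning from the free end, tension +): N_DE = 15.9 kN, N_CD = 8.46 kN, N_BC = -0.37 kN, N_AB = -16.77 kN.
A_CD = 145.3 mm².
σ_CD = N_CD/A_CD = 8460/145.3 = 58.24 MPa.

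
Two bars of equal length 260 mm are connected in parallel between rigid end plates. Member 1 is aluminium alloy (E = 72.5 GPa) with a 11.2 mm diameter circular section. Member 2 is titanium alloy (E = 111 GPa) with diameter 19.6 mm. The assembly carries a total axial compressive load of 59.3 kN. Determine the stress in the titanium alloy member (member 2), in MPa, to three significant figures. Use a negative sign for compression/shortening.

A_1 = 98.52 mm².
A_2 = 301.7 mm².
Equal strain + equilibrium ⇒ each member carries load in proportion to AE: A₁E₁ = 7143000 N, A₂E₂ = 33490000 N, ΣAE = 40630000 N.
σ₂ = P·E₂/ΣAE = -59300·111000/40630000 = -162 MPa.

-162 MPa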